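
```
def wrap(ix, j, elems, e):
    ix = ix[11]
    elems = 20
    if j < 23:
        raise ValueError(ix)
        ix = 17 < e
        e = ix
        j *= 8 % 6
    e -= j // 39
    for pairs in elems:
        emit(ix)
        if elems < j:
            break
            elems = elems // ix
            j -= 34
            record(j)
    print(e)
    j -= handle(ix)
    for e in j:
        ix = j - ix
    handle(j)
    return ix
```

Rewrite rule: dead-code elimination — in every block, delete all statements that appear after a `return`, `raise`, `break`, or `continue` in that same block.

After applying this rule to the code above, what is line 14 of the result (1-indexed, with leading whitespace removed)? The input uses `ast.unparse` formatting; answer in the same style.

ix = j - ix

Transformed code:
def wrap(ix, j, elems, e):
    ix = ix[11]
    elems = 20
    if j < 23:
        raise ValueError(ix)
    e -= j // 39
    for pairs in elems:
        emit(ix)
        if elems < j:
            break
    print(e)
    j -= handle(ix)
    for e in j:
        ix = j - ix
    handle(j)
    return ix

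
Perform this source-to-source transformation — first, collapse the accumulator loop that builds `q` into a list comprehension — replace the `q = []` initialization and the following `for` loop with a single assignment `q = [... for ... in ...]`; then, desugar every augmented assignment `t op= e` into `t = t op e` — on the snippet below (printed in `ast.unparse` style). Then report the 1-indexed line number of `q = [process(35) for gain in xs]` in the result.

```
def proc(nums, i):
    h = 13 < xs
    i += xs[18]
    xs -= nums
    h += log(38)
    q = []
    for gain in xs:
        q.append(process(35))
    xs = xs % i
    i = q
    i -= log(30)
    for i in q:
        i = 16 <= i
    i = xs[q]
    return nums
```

Transformed code:
def proc(nums, i):
    h = 13 < xs
    i = i + xs[18]
    xs = xs - nums
    h = h + log(38)
    q = [process(35) for gain in xs]
    xs = xs % i
    i = q
    i = i - log(30)
    for i in q:
        i = 16 <= i
    i = xs[q]
    return nums

6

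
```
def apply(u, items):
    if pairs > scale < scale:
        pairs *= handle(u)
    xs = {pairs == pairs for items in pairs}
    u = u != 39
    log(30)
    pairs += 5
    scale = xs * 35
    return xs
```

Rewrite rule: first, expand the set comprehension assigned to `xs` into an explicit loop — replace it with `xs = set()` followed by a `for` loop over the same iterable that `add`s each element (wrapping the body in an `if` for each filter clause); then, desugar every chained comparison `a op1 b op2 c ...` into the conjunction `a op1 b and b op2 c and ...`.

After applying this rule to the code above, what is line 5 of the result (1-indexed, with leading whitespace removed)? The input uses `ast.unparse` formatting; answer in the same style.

for items in pairs:

Transformed code:
def apply(u, items):
    if pairs > scale and scale < scale:
        pairs *= handle(u)
    xs = set()
    for items in pairs:
        xs.add(pairs == pairs)
    u = u != 39
    log(30)
    pairs += 5
    scale = xs * 35
    return xs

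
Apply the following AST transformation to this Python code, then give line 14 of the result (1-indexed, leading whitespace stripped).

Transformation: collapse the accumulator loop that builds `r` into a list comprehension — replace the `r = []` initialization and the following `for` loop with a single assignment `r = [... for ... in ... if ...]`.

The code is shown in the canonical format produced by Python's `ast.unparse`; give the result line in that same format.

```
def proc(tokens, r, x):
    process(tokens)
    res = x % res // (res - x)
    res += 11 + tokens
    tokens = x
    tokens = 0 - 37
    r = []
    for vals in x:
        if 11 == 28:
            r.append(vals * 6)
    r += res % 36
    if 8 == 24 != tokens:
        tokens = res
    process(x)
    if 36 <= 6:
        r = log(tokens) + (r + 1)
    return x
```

return x

Transformed code:
def proc(tokens, r, x):
    process(tokens)
    res = x % res // (res - x)
    res += 11 + tokens
    tokens = x
    tokens = 0 - 37
    r = [vals * 6 for vals in x if 11 == 28]
    r += res % 36
    if 8 == 24 != tokens:
        tokens = res
    process(x)
    if 36 <= 6:
        r = log(tokens) + (r + 1)
    return x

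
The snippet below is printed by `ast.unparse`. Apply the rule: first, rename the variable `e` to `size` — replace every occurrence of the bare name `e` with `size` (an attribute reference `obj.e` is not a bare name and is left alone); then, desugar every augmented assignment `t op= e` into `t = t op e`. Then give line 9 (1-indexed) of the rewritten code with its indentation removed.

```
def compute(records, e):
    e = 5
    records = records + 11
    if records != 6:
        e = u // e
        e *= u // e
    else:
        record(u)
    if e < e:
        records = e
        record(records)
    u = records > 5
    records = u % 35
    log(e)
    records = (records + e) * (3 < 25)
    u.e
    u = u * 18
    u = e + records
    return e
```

if size < size:

Transformed code:
def compute(records, size):
    size = 5
    records = records + 11
    if records != 6:
        size = u // size
        size = size * (u // size)
    else:
        record(u)
    if size < size:
        records = size
        record(records)
    u = records > 5
    records = u % 35
    log(size)
    records = (records + size) * (3 < 25)
    u.e
    u = u * 18
    u = size + records
    return size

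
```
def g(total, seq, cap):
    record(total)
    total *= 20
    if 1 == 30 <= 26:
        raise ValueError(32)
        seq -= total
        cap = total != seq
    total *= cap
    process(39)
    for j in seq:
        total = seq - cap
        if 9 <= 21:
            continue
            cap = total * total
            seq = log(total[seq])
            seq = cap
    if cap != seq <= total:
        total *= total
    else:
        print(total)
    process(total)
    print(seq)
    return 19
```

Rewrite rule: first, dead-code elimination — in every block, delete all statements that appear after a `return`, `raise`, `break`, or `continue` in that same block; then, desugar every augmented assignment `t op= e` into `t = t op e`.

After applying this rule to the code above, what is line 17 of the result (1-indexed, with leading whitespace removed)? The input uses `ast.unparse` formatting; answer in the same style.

print(seq)

Transformed code:
def g(total, seq, cap):
    record(total)
    total = total * 20
    if 1 == 30 <= 26:
        raise ValueError(32)
    total = total * cap
    process(39)
    for j in seq:
        total = seq - cap
        if 9 <= 21:
            continue
    if cap != seq <= total:
        total = total * total
    else:
        print(total)
    process(total)
    print(seq)
    return 19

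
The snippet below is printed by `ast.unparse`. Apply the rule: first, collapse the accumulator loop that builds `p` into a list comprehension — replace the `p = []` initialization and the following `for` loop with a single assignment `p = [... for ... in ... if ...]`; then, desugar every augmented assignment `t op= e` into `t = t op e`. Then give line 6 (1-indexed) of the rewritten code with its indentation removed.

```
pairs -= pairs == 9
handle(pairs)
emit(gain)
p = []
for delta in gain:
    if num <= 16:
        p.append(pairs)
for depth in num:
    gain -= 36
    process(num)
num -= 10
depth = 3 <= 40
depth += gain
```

gain = gain - 36

Transformed code:
pairs = pairs - (pairs == 9)
handle(pairs)
emit(gain)
p = [pairs for delta in gain if num <= 16]
for depth in num:
    gain = gain - 36
    process(num)
num = num - 10
depth = 3 <= 40
depth = depth + gain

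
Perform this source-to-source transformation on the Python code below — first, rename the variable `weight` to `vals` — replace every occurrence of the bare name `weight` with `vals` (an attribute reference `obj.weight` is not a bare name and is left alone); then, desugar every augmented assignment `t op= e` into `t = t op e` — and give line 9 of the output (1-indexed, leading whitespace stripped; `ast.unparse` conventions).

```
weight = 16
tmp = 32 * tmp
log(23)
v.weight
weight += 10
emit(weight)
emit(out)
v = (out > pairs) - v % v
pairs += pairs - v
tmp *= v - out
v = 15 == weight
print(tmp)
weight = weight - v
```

Transformed code:
vals = 16
tmp = 32 * tmp
log(23)
v.weight
vals = vals + 10
emit(vals)
emit(out)
v = (out > pairs) - v % v
pairs = pairs + (pairs - v)
tmp = tmp * (v - out)
v = 15 == vals
print(tmp)
vals = vals - v

pairs = pairs + (pairs - v)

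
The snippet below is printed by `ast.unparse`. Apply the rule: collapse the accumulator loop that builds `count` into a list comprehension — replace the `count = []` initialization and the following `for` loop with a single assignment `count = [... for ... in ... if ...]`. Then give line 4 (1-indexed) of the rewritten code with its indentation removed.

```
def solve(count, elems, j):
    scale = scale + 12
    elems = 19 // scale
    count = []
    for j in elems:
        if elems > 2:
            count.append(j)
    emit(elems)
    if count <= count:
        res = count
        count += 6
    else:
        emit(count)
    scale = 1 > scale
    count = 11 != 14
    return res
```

Transformed code:
def solve(count, elems, j):
    scale = scale + 12
    elems = 19 // scale
    count = [j for j in elems if elems > 2]
    emit(elems)
    if count <= count:
        res = count
        count += 6
    else:
        emit(count)
    scale = 1 > scale
    count = 11 != 14
    return res

count = [j for j in elems if elems > 2]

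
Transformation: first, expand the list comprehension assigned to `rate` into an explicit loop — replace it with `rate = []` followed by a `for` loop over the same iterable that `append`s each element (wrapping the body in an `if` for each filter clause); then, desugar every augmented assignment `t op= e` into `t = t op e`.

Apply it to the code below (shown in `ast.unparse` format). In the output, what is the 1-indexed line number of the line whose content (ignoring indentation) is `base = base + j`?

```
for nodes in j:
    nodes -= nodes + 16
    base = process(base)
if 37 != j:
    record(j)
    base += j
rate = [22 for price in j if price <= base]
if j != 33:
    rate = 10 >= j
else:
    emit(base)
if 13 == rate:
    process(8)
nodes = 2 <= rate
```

6

Transformed code:
for nodes in j:
    nodes = nodes - (nodes + 16)
    base = process(base)
if 37 != j:
    record(j)
    base = base + j
rate = []
for price in j:
    if price <= base:
        rate.append(22)
if j != 33:
    rate = 10 >= j
else:
    emit(base)
if 13 == rate:
    process(8)
nodes = 2 <= rate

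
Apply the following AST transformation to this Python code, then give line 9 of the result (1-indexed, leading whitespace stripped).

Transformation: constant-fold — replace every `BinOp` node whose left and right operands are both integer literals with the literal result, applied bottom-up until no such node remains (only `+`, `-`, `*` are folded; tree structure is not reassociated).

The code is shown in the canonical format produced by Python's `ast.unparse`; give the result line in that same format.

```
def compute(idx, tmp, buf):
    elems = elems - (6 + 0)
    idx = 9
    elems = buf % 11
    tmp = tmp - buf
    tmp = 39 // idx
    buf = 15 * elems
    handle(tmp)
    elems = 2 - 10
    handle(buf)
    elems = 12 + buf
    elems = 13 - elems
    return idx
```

elems = -8

Transformed code:
def compute(idx, tmp, buf):
    elems = elems - 6
    idx = 9
    elems = buf % 11
    tmp = tmp - buf
    tmp = 39 // idx
    buf = 15 * elems
    handle(tmp)
    elems = -8
    handle(buf)
    elems = 12 + buf
    elems = 13 - elems
    return idx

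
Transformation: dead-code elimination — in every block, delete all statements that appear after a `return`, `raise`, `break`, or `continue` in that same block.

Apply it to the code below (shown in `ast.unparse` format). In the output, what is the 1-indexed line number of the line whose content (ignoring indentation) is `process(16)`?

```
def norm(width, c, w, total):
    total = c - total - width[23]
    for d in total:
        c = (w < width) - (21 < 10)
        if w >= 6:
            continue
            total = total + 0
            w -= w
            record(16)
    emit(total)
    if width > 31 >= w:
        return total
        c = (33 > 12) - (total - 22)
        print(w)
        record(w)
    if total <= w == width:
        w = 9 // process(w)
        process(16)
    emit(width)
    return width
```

Transformed code:
def norm(width, c, w, total):
    total = c - total - width[23]
    for d in total:
        c = (w < width) - (21 < 10)
        if w >= 6:
            continue
    emit(total)
    if width > 31 >= w:
        return total
    if total <= w == width:
        w = 9 // process(w)
        process(16)
    emit(width)
    return width

12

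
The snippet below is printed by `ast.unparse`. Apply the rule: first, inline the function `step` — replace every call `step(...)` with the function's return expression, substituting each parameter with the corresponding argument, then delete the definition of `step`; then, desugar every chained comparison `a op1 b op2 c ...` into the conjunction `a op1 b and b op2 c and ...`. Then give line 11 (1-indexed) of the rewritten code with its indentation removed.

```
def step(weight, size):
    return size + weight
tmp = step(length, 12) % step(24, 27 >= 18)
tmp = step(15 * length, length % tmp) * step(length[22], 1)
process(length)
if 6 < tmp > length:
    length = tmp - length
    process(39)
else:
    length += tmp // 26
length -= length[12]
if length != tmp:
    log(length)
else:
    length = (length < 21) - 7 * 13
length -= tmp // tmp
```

log(length)

Transformed code:
tmp = (12 + length) % ((27 >= 18) + 24)
tmp = (length % tmp + 15 * length) * (1 + length[22])
process(length)
if 6 < tmp and tmp > length:
    length = tmp - length
    process(39)
else:
    length += tmp // 26
length -= length[12]
if length != tmp:
    log(length)
else:
    length = (length < 21) - 7 * 13
length -= tmp // tmp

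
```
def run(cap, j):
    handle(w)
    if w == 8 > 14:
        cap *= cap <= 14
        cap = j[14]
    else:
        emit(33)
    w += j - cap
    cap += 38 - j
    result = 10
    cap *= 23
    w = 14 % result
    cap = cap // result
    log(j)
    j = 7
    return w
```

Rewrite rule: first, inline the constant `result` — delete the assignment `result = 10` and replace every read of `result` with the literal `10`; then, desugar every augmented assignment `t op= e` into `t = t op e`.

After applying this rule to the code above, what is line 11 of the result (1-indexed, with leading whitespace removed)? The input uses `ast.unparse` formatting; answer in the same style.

w = 14 % 10

Transformed code:
def run(cap, j):
    handle(w)
    if w == 8 > 14:
        cap = cap * (cap <= 14)
        cap = j[14]
    else:
        emit(33)
    w = w + (j - cap)
    cap = cap + (38 - j)
    cap = cap * 23
    w = 14 % 10
    cap = cap // 10
    log(j)
    j = 7
    return w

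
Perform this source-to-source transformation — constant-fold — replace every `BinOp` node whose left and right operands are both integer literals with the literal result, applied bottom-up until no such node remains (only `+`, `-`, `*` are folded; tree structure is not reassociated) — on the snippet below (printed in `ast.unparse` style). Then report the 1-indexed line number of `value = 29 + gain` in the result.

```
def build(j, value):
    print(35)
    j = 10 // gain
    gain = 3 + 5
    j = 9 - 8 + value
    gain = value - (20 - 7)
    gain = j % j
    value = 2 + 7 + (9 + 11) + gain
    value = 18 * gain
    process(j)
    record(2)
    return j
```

8

Transformed code:
def build(j, value):
    print(35)
    j = 10 // gain
    gain = 8
    j = 1 + value
    gain = value - 13
    gain = j % j
    value = 29 + gain
    value = 18 * gain
    process(j)
    record(2)
    return j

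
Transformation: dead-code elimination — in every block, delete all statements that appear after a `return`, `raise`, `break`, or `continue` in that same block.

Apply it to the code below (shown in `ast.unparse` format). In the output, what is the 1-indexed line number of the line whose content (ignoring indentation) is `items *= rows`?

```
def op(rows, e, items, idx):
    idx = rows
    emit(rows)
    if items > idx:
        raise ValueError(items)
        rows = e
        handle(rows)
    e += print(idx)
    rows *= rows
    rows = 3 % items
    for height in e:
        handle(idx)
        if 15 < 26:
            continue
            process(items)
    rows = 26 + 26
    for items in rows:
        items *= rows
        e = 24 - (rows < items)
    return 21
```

Transformed code:
def op(rows, e, items, idx):
    idx = rows
    emit(rows)
    if items > idx:
        raise ValueError(items)
    e += print(idx)
    rows *= rows
    rows = 3 % items
    for height in e:
        handle(idx)
        if 15 < 26:
            continue
    rows = 26 + 26
    for items in rows:
        items *= rows
        e = 24 - (rows < items)
    return 21

15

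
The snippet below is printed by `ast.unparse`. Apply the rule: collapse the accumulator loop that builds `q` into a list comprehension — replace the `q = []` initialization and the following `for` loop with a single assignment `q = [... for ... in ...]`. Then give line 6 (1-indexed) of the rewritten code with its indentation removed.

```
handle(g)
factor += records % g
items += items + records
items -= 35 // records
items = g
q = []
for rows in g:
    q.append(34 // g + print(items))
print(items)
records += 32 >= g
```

q = [34 // g + print(items) for rows in g]

Transformed code:
handle(g)
factor += records % g
items += items + records
items -= 35 // records
items = g
q = [34 // g + print(items) for rows in g]
print(items)
records += 32 >= g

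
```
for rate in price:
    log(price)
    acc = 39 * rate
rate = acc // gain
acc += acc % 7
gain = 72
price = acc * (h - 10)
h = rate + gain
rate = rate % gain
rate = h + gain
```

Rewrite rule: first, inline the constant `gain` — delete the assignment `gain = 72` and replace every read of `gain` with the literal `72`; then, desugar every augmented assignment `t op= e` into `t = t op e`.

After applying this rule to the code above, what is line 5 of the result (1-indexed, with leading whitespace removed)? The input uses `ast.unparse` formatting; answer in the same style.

Transformed code:
for rate in price:
    log(price)
    acc = 39 * rate
rate = acc // 72
acc = acc + acc % 7
price = acc * (h - 10)
h = rate + 72
rate = rate % 72
rate = h + 72

acc = acc + acc % 7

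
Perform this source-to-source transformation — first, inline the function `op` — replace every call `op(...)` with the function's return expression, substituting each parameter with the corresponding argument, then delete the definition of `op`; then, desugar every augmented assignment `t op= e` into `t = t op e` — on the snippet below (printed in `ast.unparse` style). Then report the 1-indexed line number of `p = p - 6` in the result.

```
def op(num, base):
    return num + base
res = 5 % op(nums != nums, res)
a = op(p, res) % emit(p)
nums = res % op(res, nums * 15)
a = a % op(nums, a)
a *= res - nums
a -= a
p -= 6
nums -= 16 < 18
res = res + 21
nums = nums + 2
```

Transformed code:
res = 5 % ((nums != nums) + res)
a = (p + res) % emit(p)
nums = res % (res + nums * 15)
a = a % (nums + a)
a = a * (res - nums)
a = a - a
p = p - 6
nums = nums - (16 < 18)
res = res + 21
nums = nums + 2

7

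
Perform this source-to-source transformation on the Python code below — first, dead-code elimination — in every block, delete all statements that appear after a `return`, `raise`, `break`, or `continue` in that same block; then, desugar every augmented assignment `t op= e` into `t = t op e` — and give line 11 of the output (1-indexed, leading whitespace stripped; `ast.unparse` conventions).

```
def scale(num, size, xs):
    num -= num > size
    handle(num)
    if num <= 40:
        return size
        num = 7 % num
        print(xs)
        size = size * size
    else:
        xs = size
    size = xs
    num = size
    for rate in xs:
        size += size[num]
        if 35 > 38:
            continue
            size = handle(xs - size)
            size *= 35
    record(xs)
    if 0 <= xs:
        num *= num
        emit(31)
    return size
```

Transformed code:
def scale(num, size, xs):
    num = num - (num > size)
    handle(num)
    if num <= 40:
        return size
    else:
        xs = size
    size = xs
    num = size
    for rate in xs:
        size = size + size[num]
        if 35 > 38:
            continue
    record(xs)
    if 0 <= xs:
        num = num * num
        emit(31)
    return size

size = size + size[num]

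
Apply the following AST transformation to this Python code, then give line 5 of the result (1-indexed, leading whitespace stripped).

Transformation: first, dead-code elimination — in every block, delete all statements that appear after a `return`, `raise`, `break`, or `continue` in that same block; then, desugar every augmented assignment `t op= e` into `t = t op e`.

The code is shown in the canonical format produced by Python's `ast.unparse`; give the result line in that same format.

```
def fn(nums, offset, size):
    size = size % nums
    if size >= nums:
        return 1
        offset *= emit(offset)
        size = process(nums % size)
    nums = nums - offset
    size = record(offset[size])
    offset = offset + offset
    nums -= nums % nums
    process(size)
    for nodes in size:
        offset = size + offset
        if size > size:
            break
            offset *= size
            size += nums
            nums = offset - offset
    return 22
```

Transformed code:
def fn(nums, offset, size):
    size = size % nums
    if size >= nums:
        return 1
    nums = nums - offset
    size = record(offset[size])
    offset = offset + offset
    nums = nums - nums % nums
    process(size)
    for nodes in size:
        offset = size + offset
        if size > size:
            break
    return 22

nums = nums - offset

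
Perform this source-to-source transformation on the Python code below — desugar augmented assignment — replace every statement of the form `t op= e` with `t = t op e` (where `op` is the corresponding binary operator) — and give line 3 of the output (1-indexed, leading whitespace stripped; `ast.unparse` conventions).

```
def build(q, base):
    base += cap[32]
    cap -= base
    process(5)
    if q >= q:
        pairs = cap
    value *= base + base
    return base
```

Transformed code:
def build(q, base):
    base = base + cap[32]
    cap = cap - base
    process(5)
    if q >= q:
        pairs = cap
    value = value * (base + base)
    return base

cap = cap - base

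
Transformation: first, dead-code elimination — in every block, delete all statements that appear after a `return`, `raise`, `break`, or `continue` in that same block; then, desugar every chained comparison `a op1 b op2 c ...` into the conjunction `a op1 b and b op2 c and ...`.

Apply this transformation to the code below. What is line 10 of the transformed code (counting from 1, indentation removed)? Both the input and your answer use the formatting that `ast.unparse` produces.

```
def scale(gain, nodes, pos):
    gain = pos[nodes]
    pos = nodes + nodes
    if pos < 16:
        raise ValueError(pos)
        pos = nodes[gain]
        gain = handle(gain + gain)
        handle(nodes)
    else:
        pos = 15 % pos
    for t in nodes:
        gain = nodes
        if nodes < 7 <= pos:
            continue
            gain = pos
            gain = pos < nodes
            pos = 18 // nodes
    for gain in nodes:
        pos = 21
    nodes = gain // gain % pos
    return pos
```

if nodes < 7 and 7 <= pos:

Transformed code:
def scale(gain, nodes, pos):
    gain = pos[nodes]
    pos = nodes + nodes
    if pos < 16:
        raise ValueError(pos)
    else:
        pos = 15 % pos
    for t in nodes:
        gain = nodes
        if nodes < 7 and 7 <= pos:
            continue
    for gain in nodes:
        pos = 21
    nodes = gain // gain % pos
    return pos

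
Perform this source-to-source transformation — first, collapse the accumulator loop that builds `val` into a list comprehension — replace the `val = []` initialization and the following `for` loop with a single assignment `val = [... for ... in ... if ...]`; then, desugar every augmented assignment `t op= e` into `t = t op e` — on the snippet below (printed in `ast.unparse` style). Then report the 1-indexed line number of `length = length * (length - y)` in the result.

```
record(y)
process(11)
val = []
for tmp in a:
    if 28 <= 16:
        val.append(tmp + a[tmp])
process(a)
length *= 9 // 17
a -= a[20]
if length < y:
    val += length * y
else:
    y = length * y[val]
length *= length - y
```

Transformed code:
record(y)
process(11)
val = [tmp + a[tmp] for tmp in a if 28 <= 16]
process(a)
length = length * (9 // 17)
a = a - a[20]
if length < y:
    val = val + length * y
else:
    y = length * y[val]
length = length * (length - y)

11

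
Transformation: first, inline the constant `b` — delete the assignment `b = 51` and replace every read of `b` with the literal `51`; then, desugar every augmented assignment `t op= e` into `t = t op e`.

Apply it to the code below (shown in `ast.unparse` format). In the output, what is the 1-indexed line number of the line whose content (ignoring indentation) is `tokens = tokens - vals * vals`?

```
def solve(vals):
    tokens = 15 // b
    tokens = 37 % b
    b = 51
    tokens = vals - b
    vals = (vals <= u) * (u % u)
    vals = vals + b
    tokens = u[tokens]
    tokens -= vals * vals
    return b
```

Transformed code:
def solve(vals):
    tokens = 15 // 51
    tokens = 37 % 51
    tokens = vals - 51
    vals = (vals <= u) * (u % u)
    vals = vals + 51
    tokens = u[tokens]
    tokens = tokens - vals * vals
    return 51

8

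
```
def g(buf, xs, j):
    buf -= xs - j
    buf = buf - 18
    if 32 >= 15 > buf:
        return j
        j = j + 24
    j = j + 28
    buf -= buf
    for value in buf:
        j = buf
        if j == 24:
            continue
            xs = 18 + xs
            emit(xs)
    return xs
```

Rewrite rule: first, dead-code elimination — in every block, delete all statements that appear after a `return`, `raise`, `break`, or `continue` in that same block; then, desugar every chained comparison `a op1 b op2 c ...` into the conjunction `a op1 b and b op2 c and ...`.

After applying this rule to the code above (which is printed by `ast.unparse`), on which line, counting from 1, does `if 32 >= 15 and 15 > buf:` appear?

4

Transformed code:
def g(buf, xs, j):
    buf -= xs - j
    buf = buf - 18
    if 32 >= 15 and 15 > buf:
        return j
    j = j + 28
    buf -= buf
    for value in buf:
        j = buf
        if j == 24:
            continue
    return xs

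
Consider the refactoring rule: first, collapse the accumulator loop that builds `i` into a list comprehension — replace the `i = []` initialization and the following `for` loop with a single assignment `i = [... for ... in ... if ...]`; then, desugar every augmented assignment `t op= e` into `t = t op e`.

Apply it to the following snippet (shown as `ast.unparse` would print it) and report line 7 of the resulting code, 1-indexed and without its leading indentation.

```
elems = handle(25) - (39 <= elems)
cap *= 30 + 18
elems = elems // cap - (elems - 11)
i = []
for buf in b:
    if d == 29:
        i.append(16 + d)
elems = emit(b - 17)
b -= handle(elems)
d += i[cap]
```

Transformed code:
elems = handle(25) - (39 <= elems)
cap = cap * (30 + 18)
elems = elems // cap - (elems - 11)
i = [16 + d for buf in b if d == 29]
elems = emit(b - 17)
b = b - handle(elems)
d = d + i[cap]

d = d + i[cap]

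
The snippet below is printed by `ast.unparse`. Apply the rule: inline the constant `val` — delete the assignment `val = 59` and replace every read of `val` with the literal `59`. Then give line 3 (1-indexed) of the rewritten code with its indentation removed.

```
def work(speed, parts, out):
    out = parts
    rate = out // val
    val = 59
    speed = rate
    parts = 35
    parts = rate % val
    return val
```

Transformed code:
def work(speed, parts, out):
    out = parts
    rate = out // 59
    speed = rate
    parts = 35
    parts = rate % 59
    return 59

rate = out // 59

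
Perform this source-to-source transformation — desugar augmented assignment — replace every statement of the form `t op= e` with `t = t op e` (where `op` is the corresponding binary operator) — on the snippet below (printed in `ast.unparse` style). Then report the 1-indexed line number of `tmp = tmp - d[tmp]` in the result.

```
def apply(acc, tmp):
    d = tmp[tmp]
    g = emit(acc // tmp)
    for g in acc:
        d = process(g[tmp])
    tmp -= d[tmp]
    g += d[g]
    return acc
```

6

Transformed code:
def apply(acc, tmp):
    d = tmp[tmp]
    g = emit(acc // tmp)
    for g in acc:
        d = process(g[tmp])
    tmp = tmp - d[tmp]
    g = g + d[g]
    return acc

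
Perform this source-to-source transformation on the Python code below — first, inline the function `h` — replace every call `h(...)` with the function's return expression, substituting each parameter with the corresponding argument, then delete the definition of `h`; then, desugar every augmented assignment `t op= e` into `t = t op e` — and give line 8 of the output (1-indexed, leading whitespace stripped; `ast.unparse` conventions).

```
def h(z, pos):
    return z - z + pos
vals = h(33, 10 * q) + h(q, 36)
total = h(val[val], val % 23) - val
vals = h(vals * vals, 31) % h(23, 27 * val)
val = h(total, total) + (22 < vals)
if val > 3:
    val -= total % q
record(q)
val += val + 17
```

val = val + (val + 17)

Transformed code:
vals = 33 - 33 + 10 * q + (q - q + 36)
total = val[val] - val[val] + val % 23 - val
vals = (vals * vals - vals * vals + 31) % (23 - 23 + 27 * val)
val = total - total + total + (22 < vals)
if val > 3:
    val = val - total % q
record(q)
val = val + (val + 17)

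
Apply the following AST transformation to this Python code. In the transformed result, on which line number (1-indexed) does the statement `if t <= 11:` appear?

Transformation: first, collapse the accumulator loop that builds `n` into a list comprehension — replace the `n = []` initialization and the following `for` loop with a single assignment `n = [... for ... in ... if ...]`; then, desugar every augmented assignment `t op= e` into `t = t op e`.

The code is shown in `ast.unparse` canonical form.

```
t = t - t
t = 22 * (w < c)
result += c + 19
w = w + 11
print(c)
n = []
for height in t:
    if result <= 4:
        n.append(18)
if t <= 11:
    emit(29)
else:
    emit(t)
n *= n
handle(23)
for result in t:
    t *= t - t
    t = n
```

Transformed code:
t = t - t
t = 22 * (w < c)
result = result + (c + 19)
w = w + 11
print(c)
n = [18 for height in t if result <= 4]
if t <= 11:
    emit(29)
else:
    emit(t)
n = n * n
handle(23)
for result in t:
    t = t * (t - t)
    t = n

7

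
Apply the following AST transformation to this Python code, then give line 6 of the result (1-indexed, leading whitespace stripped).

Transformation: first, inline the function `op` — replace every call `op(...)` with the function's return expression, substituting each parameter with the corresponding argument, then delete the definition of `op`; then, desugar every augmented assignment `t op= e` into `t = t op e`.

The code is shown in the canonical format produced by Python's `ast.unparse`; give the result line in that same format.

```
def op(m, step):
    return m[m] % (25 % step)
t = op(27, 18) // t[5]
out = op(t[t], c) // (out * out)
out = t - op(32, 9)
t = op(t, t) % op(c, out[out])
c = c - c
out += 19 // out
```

out = out + 19 // out

Transformed code:
t = 27[27] % (25 % 18) // t[5]
out = t[t][t[t]] % (25 % c) // (out * out)
out = t - 32[32] % (25 % 9)
t = t[t] % (25 % t) % (c[c] % (25 % out[out]))
c = c - c
out = out + 19 // out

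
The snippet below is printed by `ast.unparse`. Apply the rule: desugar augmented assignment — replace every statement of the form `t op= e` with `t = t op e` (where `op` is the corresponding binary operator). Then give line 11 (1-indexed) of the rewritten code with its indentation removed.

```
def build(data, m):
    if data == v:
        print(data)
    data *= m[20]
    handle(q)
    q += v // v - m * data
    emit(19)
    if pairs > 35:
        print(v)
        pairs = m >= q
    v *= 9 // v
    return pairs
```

v = v * (9 // v)

Transformed code:
def build(data, m):
    if data == v:
        print(data)
    data = data * m[20]
    handle(q)
    q = q + (v // v - m * data)
    emit(19)
    if pairs > 35:
        print(v)
        pairs = m >= q
    v = v * (9 // v)
    return pairs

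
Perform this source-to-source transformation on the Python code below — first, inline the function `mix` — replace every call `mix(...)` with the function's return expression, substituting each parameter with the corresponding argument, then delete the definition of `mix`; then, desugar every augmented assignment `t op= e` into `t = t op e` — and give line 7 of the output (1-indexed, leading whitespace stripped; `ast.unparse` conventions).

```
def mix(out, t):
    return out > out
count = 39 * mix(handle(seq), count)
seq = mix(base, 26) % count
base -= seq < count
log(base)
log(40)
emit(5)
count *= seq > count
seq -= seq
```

Transformed code:
count = 39 * (handle(seq) > handle(seq))
seq = (base > base) % count
base = base - (seq < count)
log(base)
log(40)
emit(5)
count = count * (seq > count)
seq = seq - seq

count = count * (seq > count)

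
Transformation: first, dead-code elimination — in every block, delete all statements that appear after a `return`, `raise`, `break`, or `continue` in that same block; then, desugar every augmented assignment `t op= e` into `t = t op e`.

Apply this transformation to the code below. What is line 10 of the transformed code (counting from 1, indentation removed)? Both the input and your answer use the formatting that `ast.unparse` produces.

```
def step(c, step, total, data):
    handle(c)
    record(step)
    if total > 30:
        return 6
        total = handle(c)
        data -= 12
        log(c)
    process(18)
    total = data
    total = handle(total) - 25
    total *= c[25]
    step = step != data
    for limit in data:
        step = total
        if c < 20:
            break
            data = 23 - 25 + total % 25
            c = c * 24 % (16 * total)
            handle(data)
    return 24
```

Transformed code:
def step(c, step, total, data):
    handle(c)
    record(step)
    if total > 30:
        return 6
    process(18)
    total = data
    total = handle(total) - 25
    total = total * c[25]
    step = step != data
    for limit in data:
        step = total
        if c < 20:
            break
    return 24

step = step != data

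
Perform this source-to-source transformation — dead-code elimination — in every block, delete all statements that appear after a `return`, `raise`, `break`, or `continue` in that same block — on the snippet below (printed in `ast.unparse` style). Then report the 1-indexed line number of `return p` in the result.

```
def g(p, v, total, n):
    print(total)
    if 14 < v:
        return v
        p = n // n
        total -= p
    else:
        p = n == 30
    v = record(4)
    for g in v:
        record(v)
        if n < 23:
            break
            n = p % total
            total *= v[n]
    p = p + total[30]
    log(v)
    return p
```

Transformed code:
def g(p, v, total, n):
    print(total)
    if 14 < v:
        return v
    else:
        p = n == 30
    v = record(4)
    for g in v:
        record(v)
        if n < 23:
            break
    p = p + total[30]
    log(v)
    return p

14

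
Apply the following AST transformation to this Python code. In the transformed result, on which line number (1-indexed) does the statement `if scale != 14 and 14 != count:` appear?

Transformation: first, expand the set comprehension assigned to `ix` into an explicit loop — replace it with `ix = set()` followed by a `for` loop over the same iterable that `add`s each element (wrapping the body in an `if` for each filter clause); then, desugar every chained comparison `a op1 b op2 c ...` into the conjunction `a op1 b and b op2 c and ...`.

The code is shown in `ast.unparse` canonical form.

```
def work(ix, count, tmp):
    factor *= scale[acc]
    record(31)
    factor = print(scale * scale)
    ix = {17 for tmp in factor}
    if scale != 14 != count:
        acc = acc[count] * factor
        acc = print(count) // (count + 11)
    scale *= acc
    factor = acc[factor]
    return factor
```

8

Transformed code:
def work(ix, count, tmp):
    factor *= scale[acc]
    record(31)
    factor = print(scale * scale)
    ix = set()
    for tmp in factor:
        ix.add(17)
    if scale != 14 and 14 != count:
        acc = acc[count] * factor
        acc = print(count) // (count + 11)
    scale *= acc
    factor = acc[factor]
    return factor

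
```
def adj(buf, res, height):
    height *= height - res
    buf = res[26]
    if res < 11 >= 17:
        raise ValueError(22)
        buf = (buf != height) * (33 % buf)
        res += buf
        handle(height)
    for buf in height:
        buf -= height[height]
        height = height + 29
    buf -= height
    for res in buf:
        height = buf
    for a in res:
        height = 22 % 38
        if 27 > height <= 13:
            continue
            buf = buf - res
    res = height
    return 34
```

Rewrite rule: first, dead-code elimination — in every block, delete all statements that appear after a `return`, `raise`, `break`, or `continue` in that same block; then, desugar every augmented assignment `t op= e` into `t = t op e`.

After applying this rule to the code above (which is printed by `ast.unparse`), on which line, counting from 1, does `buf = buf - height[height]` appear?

7

Transformed code:
def adj(buf, res, height):
    height = height * (height - res)
    buf = res[26]
    if res < 11 >= 17:
        raise ValueError(22)
    for buf in height:
        buf = buf - height[height]
        height = height + 29
    buf = buf - height
    for res in buf:
        height = buf
    for a in res:
        height = 22 % 38
        if 27 > height <= 13:
            continue
    res = height
    return 34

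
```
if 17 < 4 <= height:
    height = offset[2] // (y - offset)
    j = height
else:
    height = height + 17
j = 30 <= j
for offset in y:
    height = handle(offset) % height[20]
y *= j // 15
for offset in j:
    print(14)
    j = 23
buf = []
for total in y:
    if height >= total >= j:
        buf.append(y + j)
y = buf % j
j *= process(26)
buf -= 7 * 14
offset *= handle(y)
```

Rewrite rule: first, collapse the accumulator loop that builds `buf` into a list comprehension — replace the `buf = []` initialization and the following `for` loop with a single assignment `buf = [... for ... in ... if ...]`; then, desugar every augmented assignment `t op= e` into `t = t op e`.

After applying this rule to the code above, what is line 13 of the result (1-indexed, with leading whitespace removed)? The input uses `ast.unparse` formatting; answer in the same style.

buf = [y + j for total in y if height >= total >= j]

Transformed code:
if 17 < 4 <= height:
    height = offset[2] // (y - offset)
    j = height
else:
    height = height + 17
j = 30 <= j
for offset in y:
    height = handle(offset) % height[20]
y = y * (j // 15)
for offset in j:
    print(14)
    j = 23
buf = [y + j for total in y if height >= total >= j]
y = buf % j
j = j * process(26)
buf = buf - 7 * 14
offset = offset * handle(y)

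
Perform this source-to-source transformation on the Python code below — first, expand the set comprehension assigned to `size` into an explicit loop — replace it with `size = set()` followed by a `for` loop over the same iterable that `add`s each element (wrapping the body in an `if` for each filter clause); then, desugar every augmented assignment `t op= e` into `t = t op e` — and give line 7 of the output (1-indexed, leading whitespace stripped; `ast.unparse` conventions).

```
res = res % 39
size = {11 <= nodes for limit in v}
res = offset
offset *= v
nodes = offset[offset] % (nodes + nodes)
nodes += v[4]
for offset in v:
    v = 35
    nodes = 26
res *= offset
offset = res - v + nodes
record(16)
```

nodes = offset[offset] % (nodes + nodes)

Transformed code:
res = res % 39
size = set()
for limit in v:
    size.add(11 <= nodes)
res = offset
offset = offset * v
nodes = offset[offset] % (nodes + nodes)
nodes = nodes + v[4]
for offset in v:
    v = 35
    nodes = 26
res = res * offset
offset = res - v + nodes
record(16)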